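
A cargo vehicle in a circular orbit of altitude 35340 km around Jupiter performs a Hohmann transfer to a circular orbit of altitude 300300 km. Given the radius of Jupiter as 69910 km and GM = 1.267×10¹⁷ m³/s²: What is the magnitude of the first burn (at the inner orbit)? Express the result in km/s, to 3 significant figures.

Δv ≈ 8.60 km/s

r₁ = 69910 + 35340 = 105250 km = 1.0525×10⁸ m.
r₂ = 69910 + 300300 = 370210 km = 3.7021×10⁸ m.
Transfer ellipse a_t = (r₁ + r₂)/2 = 2.377×10⁸ m.
At r₁: circular v_c1 = √(μ/r₁) = 34700 m/s; transfer-perijove v_p = √[μ(2/r₁ − 1/a_t)] = 43300 m/s.
Δv₁ = v_p − v_c1 = 8601 m/s.
= 8.601 km/s.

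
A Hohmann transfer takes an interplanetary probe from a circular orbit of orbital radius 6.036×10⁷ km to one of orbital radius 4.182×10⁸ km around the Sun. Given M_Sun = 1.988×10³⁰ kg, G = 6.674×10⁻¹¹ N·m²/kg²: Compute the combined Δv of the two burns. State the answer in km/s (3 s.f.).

μ = GM = 6.674×10⁻¹¹ × 1.988×10³⁰ = 1.327×10²⁰ m³/s².
r₁ = 6.036×10⁷ km = 6.036×10¹⁰ m.
r₂ = 4.182×10⁸ km = 4.182×10¹¹ m.
Transfer ellipse a_t = (r₁ + r₂)/2 = 2.393×10¹¹ m.
At r₁: circular v_c1 = √(μ/r₁) = 46880 m/s; transfer-perihelion v_p = √[μ(2/r₁ − 1/a_t)] = 61980 m/s.
Δv₁ = v_p − v_c1 = 15100 m/s.
At r₂: circular v_c2 = √(μ/r₂) = 17810 m/s; transfer-aphelion v_a = √[μ(2/r₂ − 1/a_t)] = 8946 m/s.
Δv₂ = v_c2 − v_a = 8866 m/s.
Total Δv = Δv₁ + Δv₂ = 23960 m/s = 23.96 km/s.

Δv_total ≈ 24.0 km/s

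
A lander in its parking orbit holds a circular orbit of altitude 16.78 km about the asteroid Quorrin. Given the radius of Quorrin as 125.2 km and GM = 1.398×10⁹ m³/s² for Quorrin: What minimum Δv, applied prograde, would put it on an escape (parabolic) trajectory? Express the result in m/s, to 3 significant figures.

Δv ≈ 41.1 m/s

r = 125.2 + 16.78 = 141.98 km = 1.4198×10⁵ m.
Circular speed v_c = √(μ/r) = 99.23 m/s.
Escape speed v_esc = √(2μ/r) = √2 × v_c = 140.3 m/s.
Δv = v_esc − v_c = 41.10 m/s.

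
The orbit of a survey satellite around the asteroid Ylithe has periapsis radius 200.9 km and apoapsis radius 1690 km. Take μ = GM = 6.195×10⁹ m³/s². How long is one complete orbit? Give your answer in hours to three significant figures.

T ≈ 20.4 hours

Semi-major axis a = (r_p + r_a)/2 = (200.90 + 1690.0)/2 = 945.45 km = 9.454×10⁵ m.
By Kepler's third law T = 2π√(a³/μ) = 2π × 1.168×10⁴ = 7.339×10⁴ s.
= 20.39 hours.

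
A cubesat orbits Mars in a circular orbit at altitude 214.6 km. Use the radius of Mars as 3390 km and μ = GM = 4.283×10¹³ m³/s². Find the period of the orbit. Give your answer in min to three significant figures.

T ≈ 110 min

r = 3390 + 214.6 = 3604.6 km = 3.6046×10⁶ m.
Kepler's third law: T = 2π√(r³/μ) = 2π√((3.605×10⁶)³ / 4.283×10¹³).
r³/μ = 1.094×10⁶ s², so T = 2π × 1.046×10³ = 6.570×10³ s.
Converting: 6.570×10³ s ÷ 60.00 = 109.5 min.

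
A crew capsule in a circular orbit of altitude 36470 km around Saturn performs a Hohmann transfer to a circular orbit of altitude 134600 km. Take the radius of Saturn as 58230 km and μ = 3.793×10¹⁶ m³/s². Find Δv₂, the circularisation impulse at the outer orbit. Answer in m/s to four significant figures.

Δv ≈ 2642 m/s

r₁ = 58230 + 36470 = 94700 km = 9.4700×10⁷ m.
r₂ = 58230 + 134600 = 192830 km = 1.9283×10⁸ m.
Transfer ellipse a_t = (r₁ + r₂)/2 = 1.438×10⁸ m.
At r₁: circular v_c1 = √(μ/r₁) = 20010 m/s; transfer-perikrone v_p = √[μ(2/r₁ − 1/a_t)] = 23180 m/s.
At r₂: circular v_c2 = √(μ/r₂) = 14030 m/s; transfer-apokrone v_a = √[μ(2/r₂ − 1/a_t)] = 11380 m/s.
Δv₂ = v_c2 − v_a = 2642 m/s.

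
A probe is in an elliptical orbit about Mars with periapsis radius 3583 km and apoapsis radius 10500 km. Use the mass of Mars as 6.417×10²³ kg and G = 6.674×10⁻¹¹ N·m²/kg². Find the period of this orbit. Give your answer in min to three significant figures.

μ = GM = 6.674×10⁻¹¹ × 6.417×10²³ = 4.283×10¹³ m³/s².
Semi-major axis a = (r_p + r_a)/2 = (3583.0 + 10500)/2 = 7041.5 km = 7.042×10⁶ m.
By Kepler's third law T = 2π√(a³/μ) = 2π × 2.855×10³ = 1.794×10⁴ s.
= 299.0 min.

T ≈ 299 min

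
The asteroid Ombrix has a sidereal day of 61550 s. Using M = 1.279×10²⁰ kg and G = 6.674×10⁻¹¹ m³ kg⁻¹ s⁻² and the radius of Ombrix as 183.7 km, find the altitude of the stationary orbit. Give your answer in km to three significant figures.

μ = GM = 6.674×10⁻¹¹ × 1.279×10²⁰ = 8.536×10⁹ m³/s².
A synchronous orbit has period T, so by Kepler's third law a = (μT²/4π²)^(1/3).
μT²/4π² = 8.536×10⁹ × (6.155×10⁴)² / 39.48 = 8.191×10¹⁷ m³.
a = 9.357×10⁵ m = 935.66 km.
Altitude h = a − R = 935.66 − 183.7 = 751.96 km.

h_sync ≈ 752 km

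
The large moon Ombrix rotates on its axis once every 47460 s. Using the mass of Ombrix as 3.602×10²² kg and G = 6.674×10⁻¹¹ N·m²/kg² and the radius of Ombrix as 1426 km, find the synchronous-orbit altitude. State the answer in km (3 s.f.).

μ = GM = 6.674×10⁻¹¹ × 3.602×10²² = 2.404×10¹² m³/s².
A synchronous orbit has period T, so by Kepler's third law a = (μT²/4π²)^(1/3).
μT²/4π² = 2.404×10¹² × (4.746×10⁴)² / 39.48 = 1.372×10²⁰ m³.
a = 5.157×10⁶ m = 5157.1 km.
Altitude h = a − R = 5157.1 − 1426 = 3731.1 km.

h_sync ≈ 3730 km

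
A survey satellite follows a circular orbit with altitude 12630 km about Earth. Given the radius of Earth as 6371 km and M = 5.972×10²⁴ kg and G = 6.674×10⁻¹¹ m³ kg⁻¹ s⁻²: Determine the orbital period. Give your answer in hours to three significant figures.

T ≈ 7.24 hours

μ = GM = 6.674×10⁻¹¹ × 5.972×10²⁴ = 3.986×10¹⁴ m³/s².
r = 6371 + 12630 = 19001 km = 1.9001×10⁷ m.
Kepler's third law: T = 2π√(r³/μ) = 2π√((1.900×10⁷)³ / 3.986×10¹⁴).
r³/μ = 1.721×10⁷ s², so T = 2π × 4.149×10³ = 2.607×10⁴ s.
Converting: 2.607×10⁴ s ÷ 3600 = 7.241 hours.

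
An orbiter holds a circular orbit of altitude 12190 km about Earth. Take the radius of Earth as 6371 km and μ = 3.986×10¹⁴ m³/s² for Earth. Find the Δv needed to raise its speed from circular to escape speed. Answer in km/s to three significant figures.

r = 6371 + 12190 = 18561 km = 1.8561×10⁷ m.
Circular speed v_c = √(μ/r) = 4634 m/s.
Escape speed v_esc = √(2μ/r) = √2 × v_c = 6554 m/s.
Δv = v_esc − v_c = 1920 m/s = 1.920 km/s.

Δv ≈ 1.92 km/s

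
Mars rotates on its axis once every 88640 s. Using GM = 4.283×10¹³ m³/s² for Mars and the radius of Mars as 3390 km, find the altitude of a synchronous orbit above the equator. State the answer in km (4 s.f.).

h_sync ≈ 17040 km

A synchronous orbit has period T, so by Kepler's third law a = (μT²/4π²)^(1/3).
μT²/4π² = 4.283×10¹³ × (8.864×10⁴)² / 39.48 = 8.524×10²¹ m³.
a = 2.043×10⁷ m = 20428 km.
Altitude h = a − R = 20428 − 3390 = 17038 km.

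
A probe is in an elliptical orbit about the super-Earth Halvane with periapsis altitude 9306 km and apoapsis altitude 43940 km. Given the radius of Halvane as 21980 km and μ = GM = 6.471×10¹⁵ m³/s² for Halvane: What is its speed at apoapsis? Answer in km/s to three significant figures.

r_p = 21980 + 9306 = 31286 km = 3.1286×10⁷ m.
r_a = 21980 + 43940 = 65920 km = 6.5920×10⁷ m.
Semi-major axis a = (r_p + r_a)/2 = 48603 km = 4.860×10⁷ m.
Vis-viva: v² = μ(2/r − 1/a) = 6.471×10¹⁵ × (3.034×10⁻⁸ − 2.057×10⁻⁸) = 6.319×10⁷ m²/s².
v = 7949 m/s = 7.949 km/s.

v ≈ 7.95 km/s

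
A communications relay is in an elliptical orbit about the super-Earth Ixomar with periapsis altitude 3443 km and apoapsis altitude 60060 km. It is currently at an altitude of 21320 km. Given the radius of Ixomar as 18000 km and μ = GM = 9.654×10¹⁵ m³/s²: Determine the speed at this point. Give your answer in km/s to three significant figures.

r_p = 18000 + 3443 = 21443 km = 2.1443×10⁷ m.
r_a = 18000 + 60060 = 78060 km = 7.8060×10⁷ m.
r = 18000 + 21320 = 39320 km = 3.932×10⁷ m.
Semi-major axis a = (r_p + r_a)/2 = 49752 km = 4.975×10⁷ m.
Vis-viva: v² = μ(2/r − 1/a) = 9.654×10¹⁵ × (5.086×10⁻⁸ − 2.010×10⁻⁸) = 2.970×10⁸ m²/s².
v = 17230 m/s = 17.23 km/s.

v ≈ 17.2 km/s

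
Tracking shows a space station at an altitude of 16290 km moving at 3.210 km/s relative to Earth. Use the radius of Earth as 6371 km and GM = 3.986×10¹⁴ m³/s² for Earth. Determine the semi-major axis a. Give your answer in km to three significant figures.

a ≈ 16000 km

r = 6371 + 16290 = 22661 km = 2.266×10⁷ m.
Specific orbital energy ε = v²/2 − μ/r = (3210)²/2 − 3.986×10¹⁴/2.266×10⁷ = -1.244×10⁷ J/kg.
Since ε = −μ/(2a), a = −μ/(2ε) = 1.602×10⁷ m = 16024 km.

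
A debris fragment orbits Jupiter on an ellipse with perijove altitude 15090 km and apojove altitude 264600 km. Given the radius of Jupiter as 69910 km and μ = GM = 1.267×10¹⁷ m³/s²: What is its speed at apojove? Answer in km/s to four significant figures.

r_p = 69910 + 15090 = 85000 km = 8.5000×10⁷ m.
r_a = 69910 + 264600 = 334510 km = 3.3451×10⁸ m.
Semi-major axis a = (r_p + r_a)/2 = 2.0976×10⁵ km = 2.098×10⁸ m.
Vis-viva: v² = μ(2/r − 1/a) = 1.267×10¹⁷ × (5.979×10⁻⁹ − 4.767×10⁻⁹) = 1.535×10⁸ m²/s².
v = 12390 m/s = 12.39 km/s.

v ≈ 12.39 km/s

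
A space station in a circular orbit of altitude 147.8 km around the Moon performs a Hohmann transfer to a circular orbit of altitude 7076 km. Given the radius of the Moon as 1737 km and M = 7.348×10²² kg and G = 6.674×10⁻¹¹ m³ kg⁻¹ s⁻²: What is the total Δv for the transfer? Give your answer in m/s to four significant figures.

Δv_total ≈ 760.6 m/s

μ = GM = 6.674×10⁻¹¹ × 7.348×10²² = 4.904×10¹² m³/s².
r₁ = 1737 + 147.8 = 1884.8 km = 1.8848×10⁶ m.
r₂ = 1737 + 7076 = 8813.0 km = 8.8130×10⁶ m.
Transfer ellipse a_t = (r₁ + r₂)/2 = 5.349×10⁶ m.
At r₁: circular v_c1 = √(μ/r₁) = 1613 m/s; transfer-perilune v_p = √[μ(2/r₁ − 1/a_t)] = 2070 m/s.
Δv₁ = v_p − v_c1 = 457.5 m/s.
At r₂: circular v_c2 = √(μ/r₂) = 746.0 m/s; transfer-apolune v_a = √[μ(2/r₂ − 1/a_t)] = 442.8 m/s.
Δv₂ = v_c2 − v_a = 303.2 m/s.
Total Δv = Δv₁ + Δv₂ = 760.6 m/s.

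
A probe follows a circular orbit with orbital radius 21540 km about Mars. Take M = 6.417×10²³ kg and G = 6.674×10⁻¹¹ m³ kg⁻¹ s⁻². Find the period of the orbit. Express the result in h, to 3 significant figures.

T ≈ 26.7 h

μ = GM = 6.674×10⁻¹¹ × 6.417×10²³ = 4.283×10¹³ m³/s².
r = 21540 km = 2.154×10⁷ m.
Kepler's third law: T = 2π√(r³/μ) = 2π√((2.154×10⁷)³ / 4.283×10¹³).
r³/μ = 2.334×10⁸ s², so T = 2π × 1.528×10⁴ = 9.598×10⁴ s.
Converting: 9.598×10⁴ s ÷ 3600 = 26.66 h.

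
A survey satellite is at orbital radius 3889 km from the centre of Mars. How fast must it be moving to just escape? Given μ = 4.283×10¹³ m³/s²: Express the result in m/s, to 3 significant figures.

r = 3889 km = 3.889×10⁶ m.
Escape speed v_esc = √(2μ/r) = √(2 × 4.283×10¹³ / 3.889×10⁶) = √(2.203×10⁷) = 4693 m/s.

v_esc ≈ 4690 m/s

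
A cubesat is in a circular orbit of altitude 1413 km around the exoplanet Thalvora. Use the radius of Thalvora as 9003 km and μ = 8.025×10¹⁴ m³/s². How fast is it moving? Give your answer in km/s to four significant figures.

r = 9003 + 1413 = 10416 km = 1.0416×10⁷ m.
For a circular orbit v = √(μ/r) = √(8.025×10¹⁴ / 1.042×10⁷) = √(7.704×10⁷) = 8778 m/s.
That is 8.778 km/s.

v ≈ 8.778 km/s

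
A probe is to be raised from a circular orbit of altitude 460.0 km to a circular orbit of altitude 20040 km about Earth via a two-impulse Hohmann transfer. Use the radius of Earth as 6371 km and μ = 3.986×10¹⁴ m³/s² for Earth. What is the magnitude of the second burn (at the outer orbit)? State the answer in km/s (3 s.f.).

Δv ≈ 1.39 km/s

r₁ = 6371 + 460.0 = 6831.0 km = 6.8310×10⁶ m.
r₂ = 6371 + 20040 = 26411 km = 2.6411×10⁷ m.
Transfer ellipse a_t = (r₁ + r₂)/2 = 1.662×10⁷ m.
At r₁: circular v_c1 = √(μ/r₁) = 7639 m/s; transfer-perigee v_p = √[μ(2/r₁ − 1/a_t)] = 9629 m/s.
At r₂: circular v_c2 = √(μ/r₂) = 3885 m/s; transfer-apogee v_a = √[μ(2/r₂ − 1/a_t)] = 2491 m/s.
Δv₂ = v_c2 − v_a = 1394 m/s.
= 1.394 km/s.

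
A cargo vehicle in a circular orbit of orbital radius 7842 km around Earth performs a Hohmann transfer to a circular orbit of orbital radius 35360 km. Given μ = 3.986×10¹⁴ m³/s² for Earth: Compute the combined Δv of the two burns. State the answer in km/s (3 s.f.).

Δv_total ≈ 3.33 km/s

r₁ = 7842 km = 7.842×10⁶ m.
r₂ = 35360 km = 3.536×10⁷ m.
Transfer ellipse a_t = (r₁ + r₂)/2 = 2.160×10⁷ m.
At r₁: circular v_c1 = √(μ/r₁) = 7129 m/s; transfer-perigee v_p = √[μ(2/r₁ − 1/a_t)] = 9122 m/s.
Δv₁ = v_p − v_c1 = 1992 m/s.
At r₂: circular v_c2 = √(μ/r₂) = 3357 m/s; transfer-apogee v_a = √[μ(2/r₂ − 1/a_t)] = 2023 m/s.
Δv₂ = v_c2 − v_a = 1335 m/s.
Total Δv = Δv₁ + Δv₂ = 3327 m/s = 3.327 km/s.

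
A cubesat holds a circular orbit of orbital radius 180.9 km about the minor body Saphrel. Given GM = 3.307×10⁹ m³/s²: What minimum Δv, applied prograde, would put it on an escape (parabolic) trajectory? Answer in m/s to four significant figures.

Δv ≈ 56.00 m/s

r = 180.9 km = 1.809×10⁵ m.
Circular speed v_c = √(μ/r) = 135.2 m/s.
Escape speed v_esc = √(2μ/r) = √2 × v_c = 191.2 m/s.
Δv = v_esc − v_c = 56.00 m/s.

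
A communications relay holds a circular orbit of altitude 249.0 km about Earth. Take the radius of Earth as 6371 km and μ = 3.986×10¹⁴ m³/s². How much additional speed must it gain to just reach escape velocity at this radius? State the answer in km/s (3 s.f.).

r = 6371 + 249.0 = 6620.0 km = 6.6200×10⁶ m.
Circular speed v_c = √(μ/r) = 7760 m/s.
Escape speed v_esc = √(2μ/r) = √2 × v_c = 10970 m/s.
Δv = v_esc − v_c = 3214 m/s = 3.214 km/s.

Δv ≈ 3.21 km/s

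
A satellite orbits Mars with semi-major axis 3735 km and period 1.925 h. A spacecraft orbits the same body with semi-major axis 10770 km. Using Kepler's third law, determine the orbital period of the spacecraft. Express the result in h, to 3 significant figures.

T₂ ≈ 9.43 h

Kepler's third law: T² ∝ a³, so T₂ = T₁ (a₂/a₁)^(3/2).
a₂/a₁ = 2.884, (a₂/a₁)^(3/2) = 4.897.
T₂ = 1.925 × 4.897 = 9.426 h.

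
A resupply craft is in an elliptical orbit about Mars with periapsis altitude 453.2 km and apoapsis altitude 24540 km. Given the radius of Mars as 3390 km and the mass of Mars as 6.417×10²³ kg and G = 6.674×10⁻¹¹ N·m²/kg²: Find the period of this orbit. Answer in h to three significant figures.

μ = GM = 6.674×10⁻¹¹ × 6.417×10²³ = 4.283×10¹³ m³/s².
r_p = 3390 + 453.2 = 3843.2 km = 3.8432×10⁶ m.
r_a = 3390 + 24540 = 27930 km = 2.7930×10⁷ m.
Semi-major axis a = (r_p + r_a)/2 = (3843.2 + 27930)/2 = 15887 km = 1.589×10⁷ m.
By Kepler's third law T = 2π√(a³/μ) = 2π × 9.676×10³ = 6.079×10⁴ s.
= 16.89 h.

T ≈ 16.9 h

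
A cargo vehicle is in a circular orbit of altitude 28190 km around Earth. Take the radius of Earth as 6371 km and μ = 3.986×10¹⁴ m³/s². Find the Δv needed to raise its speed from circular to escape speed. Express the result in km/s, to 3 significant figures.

r = 6371 + 28190 = 34561 km = 3.4561×10⁷ m.
Circular speed v_c = √(μ/r) = 3396 m/s.
Escape speed v_esc = √(2μ/r) = √2 × v_c = 4803 m/s.
Δv = v_esc − v_c = 1407 m/s = 1.407 km/s.

Δv ≈ 1.41 km/s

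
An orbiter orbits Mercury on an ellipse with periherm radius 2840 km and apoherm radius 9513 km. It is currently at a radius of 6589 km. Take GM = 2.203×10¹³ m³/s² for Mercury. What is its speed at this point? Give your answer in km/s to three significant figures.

Semi-major axis a = (r_p + r_a)/2 = 6176.5 km = 6.176×10⁶ m.
Vis-viva: v² = μ(2/r − 1/a) = 2.203×10¹³ × (3.035×10⁻⁷ − 1.619×10⁻⁷) = 3.120×10⁶ m²/s².
v = 1766 m/s = 1.766 km/s.

v ≈ 1.77 km/s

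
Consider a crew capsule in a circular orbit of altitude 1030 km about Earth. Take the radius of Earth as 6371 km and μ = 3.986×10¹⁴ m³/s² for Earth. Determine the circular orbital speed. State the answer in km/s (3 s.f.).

r = 6371 + 1030 = 7401.0 km = 7.4010×10⁶ m.
For a circular orbit v = √(μ/r) = √(3.986×10¹⁴ / 7.401×10⁶) = √(5.386×10⁷) = 7339 m/s.
That is 7.339 km/s.

v ≈ 7.34 km/s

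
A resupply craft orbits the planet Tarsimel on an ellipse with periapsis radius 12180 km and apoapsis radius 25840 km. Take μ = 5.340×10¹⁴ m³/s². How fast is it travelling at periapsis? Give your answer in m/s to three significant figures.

Semi-major axis a = (r_p + r_a)/2 = 19010 km = 1.901×10⁷ m.
Vis-viva: v² = μ(2/r − 1/a) = 5.340×10¹⁴ × (1.642×10⁻⁷ − 5.260×10⁻⁸) = 5.959×10⁷ m²/s².
v = 7720 m/s.

v ≈ 7720 m/s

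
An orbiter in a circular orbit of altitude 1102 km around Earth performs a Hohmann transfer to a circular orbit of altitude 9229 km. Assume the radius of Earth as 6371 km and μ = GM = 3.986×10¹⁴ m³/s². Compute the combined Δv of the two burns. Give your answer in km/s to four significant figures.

Δv_total ≈ 2.176 km/s

r₁ = 6371 + 1102 = 7473.0 km = 7.4730×10⁶ m.
r₂ = 6371 + 9229 = 15600 km = 1.5600×10⁷ m.
Transfer ellipse a_t = (r₁ + r₂)/2 = 1.154×10⁷ m.
At r₁: circular v_c1 = √(μ/r₁) = 7303 m/s; transfer-perigee v_p = √[μ(2/r₁ − 1/a_t)] = 8493 m/s.
Δv₁ = v_p − v_c1 = 1189 m/s.
At r₂: circular v_c2 = √(μ/r₂) = 5055 m/s; transfer-apogee v_a = √[μ(2/r₂ − 1/a_t)] = 4068 m/s.
Δv₂ = v_c2 − v_a = 986.5 m/s.
Total Δv = Δv₁ + Δv₂ = 2176 m/s = 2.176 km/s.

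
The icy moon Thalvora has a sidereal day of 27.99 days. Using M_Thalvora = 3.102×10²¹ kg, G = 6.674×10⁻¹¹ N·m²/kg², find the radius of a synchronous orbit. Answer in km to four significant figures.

μ = GM = 6.674×10⁻¹¹ × 3.102×10²¹ = 2.070×10¹¹ m³/s².
T = 27.99 days = 2.418×10⁶ s.
A synchronous orbit has period T, so by Kepler's third law a = (μT²/4π²)^(1/3).
μT²/4π² = 2.070×10¹¹ × (2.418×10⁶)² / 39.48 = 3.067×10²² m³.
a = 3.130×10⁷ m = 31302 km.

r_sync ≈ 31300 km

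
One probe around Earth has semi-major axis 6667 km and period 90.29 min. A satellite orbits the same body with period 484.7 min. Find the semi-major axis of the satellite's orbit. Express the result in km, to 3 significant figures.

Kepler's third law: a³ ∝ T², so a₂ = a₁ (T₂/T₁)^(2/3).
T₂/T₁ = 5.368, (T₂/T₁)^(2/3) = 3.066.
a₂ = 6667 × 3.066 = 20440 km.

a₂ ≈ 20400 km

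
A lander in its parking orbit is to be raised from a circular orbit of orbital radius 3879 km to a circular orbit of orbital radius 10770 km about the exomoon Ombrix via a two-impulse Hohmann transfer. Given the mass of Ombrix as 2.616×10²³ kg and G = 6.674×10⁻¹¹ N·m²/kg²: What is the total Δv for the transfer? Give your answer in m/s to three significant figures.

Δv_total ≈ 798 m/s

μ = GM = 6.674×10⁻¹¹ × 2.616×10²³ = 1.746×10¹³ m³/s².
r₁ = 3879 km = 3.879×10⁶ m.
r₂ = 10770 km = 1.077×10⁷ m.
Transfer ellipse a_t = (r₁ + r₂)/2 = 7.324×10⁶ m.
At r₁: circular v_c1 = √(μ/r₁) = 2122 m/s; transfer-periapsis v_p = √[μ(2/r₁ − 1/a_t)] = 2573 m/s.
Δv₁ = v_p − v_c1 = 451.0 m/s.
At r₂: circular v_c2 = √(μ/r₂) = 1273 m/s; transfer-apoapsis v_a = √[μ(2/r₂ − 1/a_t)] = 926.6 m/s.
Δv₂ = v_c2 − v_a = 346.7 m/s.
Total Δv = Δv₁ + Δv₂ = 797.7 m/s.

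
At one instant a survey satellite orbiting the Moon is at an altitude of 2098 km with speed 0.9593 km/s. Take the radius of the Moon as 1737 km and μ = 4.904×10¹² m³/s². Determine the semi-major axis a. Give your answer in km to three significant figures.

r = 1737 + 2098 = 3835.0 km = 3.835×10⁶ m.
Vis-viva rearranged: 1/a = 2/r − v²/μ = 5.215×10⁻⁷ − 1.877×10⁻⁷ = 3.339×10⁻⁷ m⁻¹.
a = 2.995×10⁶ m = 2995.3 km.

a ≈ 3000 km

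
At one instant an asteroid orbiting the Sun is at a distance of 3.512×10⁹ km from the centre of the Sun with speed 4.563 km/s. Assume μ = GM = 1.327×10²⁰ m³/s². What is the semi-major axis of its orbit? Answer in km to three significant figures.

a ≈ 2.42×10⁹ km

r = 3.512×10¹² m.
Vis-viva rearranged: 1/a = 2/r − v²/μ = 5.695×10⁻¹³ − 1.569×10⁻¹³ = 4.126×10⁻¹³ m⁻¹.
a = 2.424×10¹² m = 2.4238×10⁹ km.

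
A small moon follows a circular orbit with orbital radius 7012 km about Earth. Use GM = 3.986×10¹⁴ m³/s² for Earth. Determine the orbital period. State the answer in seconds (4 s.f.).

T ≈ 5844 seconds

r = 7012 km = 7.012×10⁶ m.
Kepler's third law: T = 2π√(r³/μ) = 2π√((7.012×10⁶)³ / 3.986×10¹⁴).
r³/μ = 8.649×10⁵ s², so T = 2π × 9.300×10² = 5.844×10³ s.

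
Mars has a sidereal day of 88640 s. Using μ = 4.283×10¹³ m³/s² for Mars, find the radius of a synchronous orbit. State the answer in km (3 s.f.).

r_sync ≈ 20400 km

A synchronous orbit has period T, so by Kepler's third law a = (μT²/4π²)^(1/3).
μT²/4π² = 4.283×10¹³ × (8.864×10⁴)² / 39.48 = 8.524×10²¹ m³.
a = 2.043×10⁷ m = 20428 km.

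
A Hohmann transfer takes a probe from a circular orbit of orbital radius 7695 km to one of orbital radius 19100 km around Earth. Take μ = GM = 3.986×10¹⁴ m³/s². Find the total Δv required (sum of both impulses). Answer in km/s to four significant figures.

Δv_total ≈ 2.502 km/s

r₁ = 7695 km = 7.695×10⁶ m.
r₂ = 19100 km = 1.910×10⁷ m.
Transfer ellipse a_t = (r₁ + r₂)/2 = 1.340×10⁷ m.
At r₁: circular v_c1 = √(μ/r₁) = 7197 m/s; transfer-perigee v_p = √[μ(2/r₁ − 1/a_t)] = 8593 m/s.
Δv₁ = v_p − v_c1 = 1396 m/s.
At r₂: circular v_c2 = √(μ/r₂) = 4568 m/s; transfer-apogee v_a = √[μ(2/r₂ − 1/a_t)] = 3462 m/s.
Δv₂ = v_c2 − v_a = 1106 m/s.
Total Δv = Δv₁ + Δv₂ = 2502 m/s = 2.502 km/s.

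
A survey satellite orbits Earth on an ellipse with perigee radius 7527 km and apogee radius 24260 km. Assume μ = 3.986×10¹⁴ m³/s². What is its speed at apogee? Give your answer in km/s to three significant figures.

v ≈ 2.79 km/s

Semi-major axis a = (r_p + r_a)/2 = 15894 km = 1.589×10⁷ m.
Vis-viva: v² = μ(2/r − 1/a) = 3.986×10¹⁴ × (8.244×10⁻⁸ − 6.292×10⁻⁸) = 7.781×10⁶ m²/s².
v = 2789 m/s = 2.789 km/s.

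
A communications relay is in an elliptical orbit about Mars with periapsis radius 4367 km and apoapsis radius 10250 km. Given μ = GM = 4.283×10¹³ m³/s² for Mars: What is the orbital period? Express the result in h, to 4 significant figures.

T ≈ 5.269 h

Semi-major axis a = (r_p + r_a)/2 = (4367.0 + 10250)/2 = 7308.5 km = 7.308×10⁶ m.
By Kepler's third law T = 2π√(a³/μ) = 2π × 3.019×10³ = 1.897×10⁴ s.
= 5.269 h.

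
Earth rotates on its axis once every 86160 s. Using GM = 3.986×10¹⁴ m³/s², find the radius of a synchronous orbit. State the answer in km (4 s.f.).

r_sync ≈ 42160 km

A synchronous orbit has period T, so by Kepler's third law a = (μT²/4π²)^(1/3).
μT²/4π² = 3.986×10¹⁴ × (8.616×10⁴)² / 39.48 = 7.495×10²² m³.
a = 4.216×10⁷ m = 42163 km.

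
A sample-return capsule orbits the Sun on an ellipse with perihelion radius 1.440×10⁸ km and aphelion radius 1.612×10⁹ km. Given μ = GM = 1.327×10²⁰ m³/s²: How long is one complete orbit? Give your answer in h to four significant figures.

T ≈ 124600 h

Semi-major axis a = (r_p + r_a)/2 = (1.4400×10⁸ + 1.6120×10⁹)/2 = 8.7800×10⁸ km = 8.780×10¹¹ m.
By Kepler's third law T = 2π√(a³/μ) = 2π × 7.142×10⁷ = 4.487×10⁸ s.
= 1.246×10⁵ h.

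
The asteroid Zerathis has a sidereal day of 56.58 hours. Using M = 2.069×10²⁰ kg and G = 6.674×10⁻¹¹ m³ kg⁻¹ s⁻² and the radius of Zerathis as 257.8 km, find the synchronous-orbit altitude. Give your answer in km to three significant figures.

μ = GM = 6.674×10⁻¹¹ × 2.069×10²⁰ = 1.381×10¹⁰ m³/s².
T = 56.58 hours = 2.037×10⁵ s.
A synchronous orbit has period T, so by Kepler's third law a = (μT²/4π²)^(1/3).
μT²/4π² = 1.381×10¹⁰ × (2.037×10⁵)² / 39.48 = 1.451×10¹⁹ m³.
a = 2.439×10⁶ m = 2439.2 km.
Altitude h = a − R = 2439.2 − 257.8 = 2181.4 km.

h_sync ≈ 2180 km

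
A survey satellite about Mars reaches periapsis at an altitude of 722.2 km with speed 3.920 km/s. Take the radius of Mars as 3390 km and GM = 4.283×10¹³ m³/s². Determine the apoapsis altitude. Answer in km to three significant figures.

apoapsis altitude ≈ 8170 km

r_p = 3390 + 722.2 = 4112.2 km = 4.112×10⁶ m.
Specific energy ε = v²/2 − μ/r = -2.732×10⁶ J/kg, so a = −μ/(2ε) = 7.838×10⁶ m.
The apsides satisfy r_p + r_a = 2a, so the apoapsis radius is 2a − r_p = 1.156×10⁷ m = 11564 km.
Apoapsis altitude = 11564 − 3390 = 8174.1 km.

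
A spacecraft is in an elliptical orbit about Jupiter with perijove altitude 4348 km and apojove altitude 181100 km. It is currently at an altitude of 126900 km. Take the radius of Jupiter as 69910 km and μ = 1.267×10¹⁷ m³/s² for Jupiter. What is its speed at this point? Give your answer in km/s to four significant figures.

r_p = 69910 + 4348 = 74258 km = 7.4258×10⁷ m.
r_a = 69910 + 181100 = 251010 km = 2.5101×10⁸ m.
r = 69910 + 126900 = 1.9681×10⁵ km = 1.968×10⁸ m.
Semi-major axis a = (r_p + r_a)/2 = 1.6263×10⁵ km = 1.626×10⁸ m.
Vis-viva: v² = μ(2/r − 1/a) = 1.267×10¹⁷ × (1.016×10⁻⁸ − 6.149×10⁻⁹) = 5.085×10⁸ m²/s².
v = 22550 m/s = 22.55 km/s.

v ≈ 22.55 km/s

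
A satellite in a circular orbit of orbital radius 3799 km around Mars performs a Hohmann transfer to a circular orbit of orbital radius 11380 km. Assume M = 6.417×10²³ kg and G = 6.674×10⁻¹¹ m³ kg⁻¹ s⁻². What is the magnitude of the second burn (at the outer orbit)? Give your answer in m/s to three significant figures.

Δv ≈ 567 m/s

μ = GM = 6.674×10⁻¹¹ × 6.417×10²³ = 4.283×10¹³ m³/s².
r₁ = 3799 km = 3.799×10⁶ m.
r₂ = 11380 km = 1.138×10⁷ m.
Transfer ellipse a_t = (r₁ + r₂)/2 = 7.590×10⁶ m.
At r₁: circular v_c1 = √(μ/r₁) = 3358 m/s; transfer-periapsis v_p = √[μ(2/r₁ − 1/a_t)] = 4111 m/s.
At r₂: circular v_c2 = √(μ/r₂) = 1940 m/s; transfer-apoapsis v_a = √[μ(2/r₂ − 1/a_t)] = 1373 m/s.
Δv₂ = v_c2 − v_a = 567.4 m/s.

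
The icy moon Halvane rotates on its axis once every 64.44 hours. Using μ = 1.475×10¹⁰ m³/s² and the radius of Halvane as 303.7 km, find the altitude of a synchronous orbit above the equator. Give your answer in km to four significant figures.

T = 64.44 hours = 2.320×10⁵ s.
A synchronous orbit has period T, so by Kepler's third law a = (μT²/4π²)^(1/3).
μT²/4π² = 1.475×10¹⁰ × (2.320×10⁵)² / 39.48 = 2.011×10¹⁹ m³.
a = 2.719×10⁶ m = 2719.3 km.
Altitude h = a − R = 2719.3 − 303.7 = 2415.6 km.

h_sync ≈ 2416 km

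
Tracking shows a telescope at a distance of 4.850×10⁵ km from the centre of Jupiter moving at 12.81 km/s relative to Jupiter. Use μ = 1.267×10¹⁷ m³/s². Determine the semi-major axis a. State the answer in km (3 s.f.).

r = 4.850×10⁸ m.
Vis-viva rearranged: 1/a = 2/r − v²/μ = 4.124×10⁻⁹ − 1.295×10⁻⁹ = 2.829×10⁻⁹ m⁻¹.
a = 3.535×10⁸ m = 3.5354×10⁵ km.

a ≈ 3.54×10⁵ km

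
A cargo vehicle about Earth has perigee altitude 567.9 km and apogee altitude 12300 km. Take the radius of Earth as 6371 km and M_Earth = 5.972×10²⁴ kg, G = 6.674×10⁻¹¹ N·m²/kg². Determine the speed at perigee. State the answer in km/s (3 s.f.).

μ = GM = 6.674×10⁻¹¹ × 5.972×10²⁴ = 3.986×10¹⁴ m³/s².
r_p = 6371 + 567.9 = 6938.9 km = 6.9389×10⁶ m.
r_a = 6371 + 12300 = 18671 km = 1.8671×10⁷ m.
Semi-major axis a = (r_p + r_a)/2 = 12805 km = 1.280×10⁷ m.
Vis-viva: v² = μ(2/r − 1/a) = 3.986×10¹⁴ × (2.882×10⁻⁷ − 7.809×10⁻⁸) = 8.375×10⁷ m²/s².
v = 9152 m/s = 9.152 km/s.

v ≈ 9.15 km/s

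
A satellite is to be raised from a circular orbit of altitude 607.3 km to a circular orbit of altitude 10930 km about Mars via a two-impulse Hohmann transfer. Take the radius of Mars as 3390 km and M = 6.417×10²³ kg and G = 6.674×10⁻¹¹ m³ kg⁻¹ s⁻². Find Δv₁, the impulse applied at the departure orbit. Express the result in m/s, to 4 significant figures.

μ = GM = 6.674×10⁻¹¹ × 6.417×10²³ = 4.283×10¹³ m³/s².
r₁ = 3390 + 607.3 = 3997.3 km = 3.9973×10⁶ m.
r₂ = 3390 + 10930 = 14320 km = 1.4320×10⁷ m.
Transfer ellipse a_t = (r₁ + r₂)/2 = 9.159×10⁶ m.
At r₁: circular v_c1 = √(μ/r₁) = 3273 m/s; transfer-periapsis v_p = √[μ(2/r₁ − 1/a_t)] = 4093 m/s.
Δv₁ = v_p − v_c1 = 819.7 m/s.

Δv ≈ 819.7 m/s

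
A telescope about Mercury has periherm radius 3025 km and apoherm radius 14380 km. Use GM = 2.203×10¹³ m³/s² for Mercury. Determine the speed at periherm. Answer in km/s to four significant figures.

v ≈ 3.469 km/s

Semi-major axis a = (r_p + r_a)/2 = 8702.5 km = 8.702×10⁶ m.
Vis-viva: v² = μ(2/r − 1/a) = 2.203×10¹³ × (6.612×10⁻⁷ − 1.149×10⁻⁷) = 1.203×10⁷ m²/s².
v = 3469 m/s = 3.469 km/s.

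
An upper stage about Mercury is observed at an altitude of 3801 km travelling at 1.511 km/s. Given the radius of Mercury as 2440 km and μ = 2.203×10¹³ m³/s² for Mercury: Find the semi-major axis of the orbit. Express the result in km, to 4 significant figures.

a ≈ 4612 km

r = 2440 + 3801 = 6241.0 km = 6.241×10⁶ m.
Specific orbital energy ε = v²/2 − μ/r = (1511)²/2 − 2.203×10¹³/6.241×10⁶ = -2.388×10⁶ J/kg.
Since ε = −μ/(2a), a = −μ/(2ε) = 4.612×10⁶ m = 4612.0 km.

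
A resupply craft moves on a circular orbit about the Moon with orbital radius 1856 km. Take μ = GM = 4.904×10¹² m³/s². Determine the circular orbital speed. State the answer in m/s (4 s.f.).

r = 1856 km = 1.856×10⁶ m.
For a circular orbit v = √(μ/r) = √(4.904×10¹² / 1.856×10⁶) = √(2.642×10⁶) = 1625 m/s.

v ≈ 1625 m/s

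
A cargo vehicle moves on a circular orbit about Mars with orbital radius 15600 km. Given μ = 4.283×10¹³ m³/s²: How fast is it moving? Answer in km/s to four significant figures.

r = 15600 km = 1.560×10⁷ m.
For a circular orbit v = √(μ/r) = √(4.283×10¹³ / 1.560×10⁷) = √(2.746×10⁶) = 1657 m/s.
That is 1.657 km/s.

v ≈ 1.657 km/s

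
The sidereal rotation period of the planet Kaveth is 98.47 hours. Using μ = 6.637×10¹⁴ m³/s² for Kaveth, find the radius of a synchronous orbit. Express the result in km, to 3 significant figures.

T = 98.47 hours = 3.545×10⁵ s.
A synchronous orbit has period T, so by Kepler's third law a = (μT²/4π²)^(1/3).
μT²/4π² = 6.637×10¹⁴ × (3.545×10⁵)² / 39.48 = 2.113×10²⁴ m³.
a = 1.283×10⁸ m = 1.2831×10⁵ km.

r_sync ≈ 1.28×10⁵ km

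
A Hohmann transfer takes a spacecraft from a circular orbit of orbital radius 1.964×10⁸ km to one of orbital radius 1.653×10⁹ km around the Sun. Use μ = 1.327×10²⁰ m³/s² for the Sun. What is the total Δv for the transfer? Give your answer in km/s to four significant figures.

r₁ = 1.964×10⁸ km = 1.964×10¹¹ m.
r₂ = 1.653×10⁹ km = 1.653×10¹² m.
Transfer ellipse a_t = (r₁ + r₂)/2 = 9.247×10¹¹ m.
At r₁: circular v_c1 = √(μ/r₁) = 25990 m/s; transfer-perihelion v_p = √[μ(2/r₁ − 1/a_t)] = 34750 m/s.
Δv₁ = v_p − v_c1 = 8760 m/s.
At r₂: circular v_c2 = √(μ/r₂) = 8960 m/s; transfer-aphelion v_a = √[μ(2/r₂ − 1/a_t)] = 4129 m/s.
Δv₂ = v_c2 − v_a = 4831 m/s.
Total Δv = Δv₁ + Δv₂ = 13590 m/s = 13.59 km/s.

Δv_total ≈ 13.59 km/s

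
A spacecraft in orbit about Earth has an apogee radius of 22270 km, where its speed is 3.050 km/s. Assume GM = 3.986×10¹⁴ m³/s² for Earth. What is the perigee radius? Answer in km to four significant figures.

r_a = 2.227×10⁷ m.
Specific energy ε = v²/2 − μ/r = -1.325×10⁷ J/kg, so a = −μ/(2ε) = 1.504×10⁷ m.
The apsides satisfy r_p + r_a = 2a, so the perigee radius is 2a − r_a = 7.819×10⁶ m = 7819.2 km.

perigee radius ≈ 7819 km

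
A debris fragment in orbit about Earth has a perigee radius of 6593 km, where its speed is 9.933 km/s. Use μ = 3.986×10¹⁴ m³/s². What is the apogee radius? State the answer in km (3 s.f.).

apogee radius ≈ 29200 km

r_p = 6.593×10⁶ m.
Specific energy ε = v²/2 − μ/r = -1.113×10⁷ J/kg, so a = −μ/(2ε) = 1.791×10⁷ m.
The apsides satisfy r_p + r_a = 2a, so the apogee radius is 2a − r_p = 2.923×10⁷ m = 29234 km.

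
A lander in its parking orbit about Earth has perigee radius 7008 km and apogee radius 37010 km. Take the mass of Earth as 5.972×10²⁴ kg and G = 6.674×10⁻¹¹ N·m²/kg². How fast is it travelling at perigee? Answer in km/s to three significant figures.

v ≈ 9.78 km/s

μ = GM = 6.674×10⁻¹¹ × 5.972×10²⁴ = 3.986×10¹⁴ m³/s².
Semi-major axis a = (r_p + r_a)/2 = 22009 km = 2.201×10⁷ m.
Vis-viva: v² = μ(2/r − 1/a) = 3.986×10¹⁴ × (2.854×10⁻⁷ − 4.544×10⁻⁸) = 9.564×10⁷ m²/s².
v = 9779 m/s = 9.779 km/s.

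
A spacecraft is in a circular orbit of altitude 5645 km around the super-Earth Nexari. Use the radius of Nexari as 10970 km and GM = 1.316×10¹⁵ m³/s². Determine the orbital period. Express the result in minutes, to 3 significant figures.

r = 10970 + 5645 = 16615 km = 1.6615×10⁷ m.
Kepler's third law: T = 2π√(r³/μ) = 2π√((1.662×10⁷)³ / 1.316×10¹⁵).
r³/μ = 3.485×10⁶ s², so T = 2π × 1.867×10³ = 1.173×10⁴ s.
Converting: 1.173×10⁴ s ÷ 60.00 = 195.5 minutes.

T ≈ 196 minutes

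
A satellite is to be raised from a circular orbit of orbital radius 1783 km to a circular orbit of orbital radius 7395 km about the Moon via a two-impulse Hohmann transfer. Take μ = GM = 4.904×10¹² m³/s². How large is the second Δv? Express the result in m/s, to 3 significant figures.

Δv ≈ 307 m/s

r₁ = 1783 km = 1.783×10⁶ m.
r₂ = 7395 km = 7.395×10⁶ m.
Transfer ellipse a_t = (r₁ + r₂)/2 = 4.589×10⁶ m.
At r₁: circular v_c1 = √(μ/r₁) = 1658 m/s; transfer-perilune v_p = √[μ(2/r₁ − 1/a_t)] = 2105 m/s.
At r₂: circular v_c2 = √(μ/r₂) = 814.3 m/s; transfer-apolune v_a = √[μ(2/r₂ − 1/a_t)] = 507.6 m/s.
Δv₂ = v_c2 − v_a = 306.7 m/s.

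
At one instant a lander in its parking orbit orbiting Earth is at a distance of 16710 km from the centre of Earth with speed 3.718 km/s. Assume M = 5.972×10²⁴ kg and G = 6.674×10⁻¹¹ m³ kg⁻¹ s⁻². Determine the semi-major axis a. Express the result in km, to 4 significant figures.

μ = GM = 6.674×10⁻¹¹ × 5.972×10²⁴ = 3.986×10¹⁴ m³/s².
r = 1.671×10⁷ m.
Specific orbital energy ε = v²/2 − μ/r = (3718)²/2 − 3.986×10¹⁴/1.671×10⁷ = -1.694×10⁷ J/kg.
Since ε = −μ/(2a), a = −μ/(2ε) = 1.176×10⁷ m = 11764 km.

a ≈ 11760 km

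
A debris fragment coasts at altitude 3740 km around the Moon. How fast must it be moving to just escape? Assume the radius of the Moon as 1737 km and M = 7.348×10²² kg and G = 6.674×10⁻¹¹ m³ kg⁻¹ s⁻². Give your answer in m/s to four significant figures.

v_esc ≈ 1338 m/s

μ = GM = 6.674×10⁻¹¹ × 7.348×10²² = 4.904×10¹² m³/s².
r = 1737 + 3740 = 5477.0 km = 5.4770×10⁶ m.
Escape speed v_esc = √(2μ/r) = √(2 × 4.904×10¹² / 5.477×10⁶) = √(1.791×10⁶) = 1338 m/s.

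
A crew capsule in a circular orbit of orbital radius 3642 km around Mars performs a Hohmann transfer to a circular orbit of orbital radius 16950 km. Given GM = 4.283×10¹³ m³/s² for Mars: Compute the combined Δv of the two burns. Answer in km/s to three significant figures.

Δv_total ≈ 1.61 km/s

r₁ = 3642 km = 3.642×10⁶ m.
r₂ = 16950 km = 1.695×10⁷ m.
Transfer ellipse a_t = (r₁ + r₂)/2 = 1.030×10⁷ m.
At r₁: circular v_c1 = √(μ/r₁) = 3429 m/s; transfer-periapsis v_p = √[μ(2/r₁ − 1/a_t)] = 4400 m/s.
Δv₁ = v_p − v_c1 = 970.7 m/s.
At r₂: circular v_c2 = √(μ/r₂) = 1590 m/s; transfer-apoapsis v_a = √[μ(2/r₂ − 1/a_t)] = 945.4 m/s.
Δv₂ = v_c2 − v_a = 644.2 m/s.
Total Δv = Δv₁ + Δv₂ = 1615 m/s = 1.615 km/s.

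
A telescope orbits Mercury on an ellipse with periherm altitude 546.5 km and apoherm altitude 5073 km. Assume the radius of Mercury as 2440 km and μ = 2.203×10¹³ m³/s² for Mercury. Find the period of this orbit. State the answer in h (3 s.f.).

r_p = 2440 + 546.5 = 2986.5 km = 2.9865×10⁶ m.
r_a = 2440 + 5073 = 7513.0 km = 7.5130×10⁶ m.
Semi-major axis a = (r_p + r_a)/2 = (2986.5 + 7513.0)/2 = 5249.8 km = 5.250×10⁶ m.
By Kepler's third law T = 2π√(a³/μ) = 2π × 2.563×10³ = 1.610×10⁴ s.
= 4.473 h.

T ≈ 4.47 h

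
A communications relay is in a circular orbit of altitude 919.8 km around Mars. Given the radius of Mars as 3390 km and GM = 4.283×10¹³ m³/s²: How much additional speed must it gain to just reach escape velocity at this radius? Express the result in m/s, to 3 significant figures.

Δv ≈ 1310 m/s

r = 3390 + 919.8 = 4309.8 km = 4.3098×10⁶ m.
Circular speed v_c = √(μ/r) = 3152 m/s.
Escape speed v_esc = √(2μ/r) = √2 × v_c = 4458 m/s.
Δv = v_esc − v_c = 1306 m/s.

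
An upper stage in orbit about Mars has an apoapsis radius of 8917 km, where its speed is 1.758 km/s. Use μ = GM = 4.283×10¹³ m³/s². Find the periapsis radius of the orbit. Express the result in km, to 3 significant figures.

periapsis radius ≈ 4230 km

r_a = 8.917×10⁶ m.
Specific energy ε = v²/2 − μ/r = -3.258×10⁶ J/kg, so a = −μ/(2ε) = 6.573×10⁶ m.
The apsides satisfy r_p + r_a = 2a, so the periapsis radius is 2a − r_a = 4.229×10⁶ m = 4229.5 km.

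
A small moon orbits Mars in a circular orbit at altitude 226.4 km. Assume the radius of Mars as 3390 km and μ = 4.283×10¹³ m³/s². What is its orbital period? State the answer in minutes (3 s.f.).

r = 3390 + 226.4 = 3616.4 km = 3.6164×10⁶ m.
Kepler's third law: T = 2π√(r³/μ) = 2π√((3.616×10⁶)³ / 4.283×10¹³).
r³/μ = 1.104×10⁶ s², so T = 2π × 1.051×10³ = 6.603×10³ s.
Converting: 6.603×10³ s ÷ 60.00 = 110.0 minutes.

T ≈ 110 minutes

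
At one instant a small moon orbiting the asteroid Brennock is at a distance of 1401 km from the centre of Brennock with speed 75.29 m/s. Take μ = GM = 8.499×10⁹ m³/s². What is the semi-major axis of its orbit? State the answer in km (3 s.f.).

a ≈ 1310 km

r = 1.401×10⁶ m.
Vis-viva rearranged: 1/a = 2/r − v²/μ = 1.428×10⁻⁶ − 6.670×10⁻⁷ = 7.606×10⁻⁷ m⁻¹.
a = 1.315×10⁶ m = 1314.8 km.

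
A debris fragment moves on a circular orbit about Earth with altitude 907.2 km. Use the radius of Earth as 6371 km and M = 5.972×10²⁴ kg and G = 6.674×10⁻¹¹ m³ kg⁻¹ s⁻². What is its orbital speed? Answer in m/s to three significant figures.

v ≈ 7400 m/s

μ = GM = 6.674×10⁻¹¹ × 5.972×10²⁴ = 3.986×10¹⁴ m³/s².
r = 6371 + 907.2 = 7278.2 km = 7.2782×10⁶ m.
For a circular orbit v = √(μ/r) = √(3.986×10¹⁴ / 7.278×10⁶) = √(5.476×10⁷) = 7400 m/s.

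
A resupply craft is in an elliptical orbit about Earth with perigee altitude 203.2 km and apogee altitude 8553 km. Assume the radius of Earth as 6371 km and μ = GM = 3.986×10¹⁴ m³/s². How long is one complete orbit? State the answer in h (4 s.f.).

T ≈ 3.081 h

r_p = 6371 + 203.2 = 6574.2 km = 6.5742×10⁶ m.
r_a = 6371 + 8553 = 14924 km = 1.4924×10⁷ m.
Semi-major axis a = (r_p + r_a)/2 = (6574.2 + 14924)/2 = 10749 km = 1.075×10⁷ m.
By Kepler's third law T = 2π√(a³/μ) = 2π × 1.765×10³ = 1.109×10⁴ s.
= 3.081 h.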